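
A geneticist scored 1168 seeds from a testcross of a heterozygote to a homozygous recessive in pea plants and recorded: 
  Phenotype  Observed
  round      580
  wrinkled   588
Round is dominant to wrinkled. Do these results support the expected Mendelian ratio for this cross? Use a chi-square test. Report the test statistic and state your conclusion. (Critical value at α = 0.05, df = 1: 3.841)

0.055; consistent

A testcross of a heterozygote (Aa × aa) gives a 1:1 phenotypic ratio.
The 1:1 ratio has 2 parts, so with N = 1168 the expected counts are:
  round: 1168 × 1/2 = 584
  wrinkled: 1168 × 1/2 = 584
χ² = Σ (O − E)² / E
  round: (580 − 584)² / 584 = 0.0274
  wrinkled: (588 − 584)² / 584 = 0.0274
χ² = 0.0274 + 0.0274 = 0.0548 ≈ 0.055
Degrees of freedom = 2 − 1 = 1; critical value at α = 0.05 is 3.841.
Since 0.055 < 3.841, we fail to reject the null hypothesis — the data are consistent with the 1:1 ratio.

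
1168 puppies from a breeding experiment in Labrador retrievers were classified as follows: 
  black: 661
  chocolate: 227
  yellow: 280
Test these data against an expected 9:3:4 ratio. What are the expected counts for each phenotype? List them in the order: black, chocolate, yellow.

657, 219, 292

Expected counts for N = 1168 under a 9:3:4 ratio (total parts = 16):
  black: 1168 × 9/16 = 657
  chocolate: 1168 × 3/16 = 219
  yellow: 1168 × 4/16 = 292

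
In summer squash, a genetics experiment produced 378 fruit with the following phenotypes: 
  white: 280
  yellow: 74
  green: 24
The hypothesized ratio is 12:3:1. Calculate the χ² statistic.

Total ratio parts = 16. Expected numbers out of 378:
  white: 378 × 12/16 = 283.5
  yellow: 378 × 3/16 = 70.875
  green: 378 × 1/16 = 23.625
χ² = Σ (O − E)² / E
  white: (280 − 283.5)² / 283.5 = 0.0432
  yellow: (74 − 70.875)² / 70.875 = 0.1378
  green: (24 − 23.625)² / 23.625 = 0.0060
χ² = 0.0432 + 0.1378 + 0.0060 = 0.187

0.187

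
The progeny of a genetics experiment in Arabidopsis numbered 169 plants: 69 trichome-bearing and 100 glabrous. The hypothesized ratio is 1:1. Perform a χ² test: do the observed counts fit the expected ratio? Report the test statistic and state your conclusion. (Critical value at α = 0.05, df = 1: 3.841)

The 1:1 ratio has 2 parts, so with N = 169 the expected counts are:
  trichome-bearing: 169 × 1/2 = 84.5
  glabrous: 169 × 1/2 = 84.5
χ² = Σ (O − E)² / E
  trichome-bearing: (69 − 84.5)² / 84.5 = 2.8432
  glabrous: (100 − 84.5)² / 84.5 = 2.8432
χ² = 2.8432 + 2.8432 = 5.6864 ≈ 5.686
Degrees of freedom = 2 − 1 = 1; critical value at α = 0.05 is 3.841.
Since 5.686 > 3.841, we reject the null hypothesis — the data do not fit the 1:1 ratio.

5.686; not consistent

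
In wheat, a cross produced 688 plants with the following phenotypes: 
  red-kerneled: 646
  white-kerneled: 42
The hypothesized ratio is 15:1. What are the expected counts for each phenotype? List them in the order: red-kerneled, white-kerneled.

645, 43

Expected counts for N = 688 under a 15:1 ratio (total parts = 16):
  red-kerneled: 688 × 15/16 = 645
  white-kerneled: 688 × 1/16 = 43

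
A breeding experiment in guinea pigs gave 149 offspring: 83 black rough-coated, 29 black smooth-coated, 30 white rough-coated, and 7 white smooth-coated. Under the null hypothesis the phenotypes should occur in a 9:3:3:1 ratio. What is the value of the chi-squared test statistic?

0.775

Expected counts for N = 149 under a 9:3:3:1 ratio (total parts = 16):
  black rough-coated: 149 × 9/16 = 83.8125
  black smooth-coated: 149 × 3/16 = 27.9375
  white rough-coated: 149 × 3/16 = 27.9375
  white smooth-coated: 149 × 1/16 = 9.3125
χ² = Σ (O − E)² / E
  black rough-coated: (83 − 83.8125)² / 83.8125 = 0.0079
  black smooth-coated: (29 − 27.9375)² / 27.9375 = 0.0404
  white rough-coated: (30 − 27.9375)² / 27.9375 = 0.1523
  white smooth-coated: (7 − 9.3125)² / 9.3125 = 0.5742
χ² = 0.0079 + 0.0404 + 0.1523 + 0.5742 = 0.7748 ≈ 0.775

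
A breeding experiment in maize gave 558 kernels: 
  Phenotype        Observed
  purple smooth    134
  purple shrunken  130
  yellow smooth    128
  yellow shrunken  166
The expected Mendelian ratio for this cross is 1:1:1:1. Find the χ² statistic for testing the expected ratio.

Total ratio parts = 4. Expected numbers out of 558:
  purple smooth: 558 × 1/4 = 139.5
  purple shrunken: 558 × 1/4 = 139.5
  yellow smooth: 558 × 1/4 = 139.5
  yellow shrunken: 558 × 1/4 = 139.5
χ² = Σ (O − E)² / E
  purple smooth: (134 − 139.5)² / 139.5 = 0.2168
  purple shrunken: (130 − 139.5)² / 139.5 = 0.6470
  yellow smooth: (128 − 139.5)² / 139.5 = 0.9480
  yellow shrunken: (166 − 139.5)² / 139.5 = 5.0341
χ² = 0.2168 + 0.6470 + 0.9480 + 5.0341 = 6.8459 ≈ 6.846

6.846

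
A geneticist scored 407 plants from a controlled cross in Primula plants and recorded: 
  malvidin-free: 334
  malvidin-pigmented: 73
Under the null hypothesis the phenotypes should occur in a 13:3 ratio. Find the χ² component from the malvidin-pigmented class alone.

Expected counts for N = 407 under a 13:3 ratio (total parts = 16):
  malvidin-free: 407 × 13/16 = 330.6875
  malvidin-pigmented: 407 × 3/16 = 76.3125
Contribution of malvidin-pigmented: (73 − 76.3125)² / 76.3125 = 0.1438

0.144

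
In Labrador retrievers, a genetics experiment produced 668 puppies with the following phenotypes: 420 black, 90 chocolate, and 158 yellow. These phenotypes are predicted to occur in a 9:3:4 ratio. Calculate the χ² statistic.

Total ratio parts = 16. Expected numbers out of 668:
  black: 668 × 9/16 = 375.75
  chocolate: 668 × 3/16 = 125.25
  yellow: 668 × 4/16 = 167
χ² = Σ (O − E)² / E
  black: (420 − 375.75)² / 375.75 = 5.2111
  chocolate: (90 − 125.25)² / 125.25 = 9.9207
  yellow: (158 − 167)² / 167 = 0.4850
χ² = 5.2111 + 9.9207 + 0.4850 = 15.6168 ≈ 15.617

15.617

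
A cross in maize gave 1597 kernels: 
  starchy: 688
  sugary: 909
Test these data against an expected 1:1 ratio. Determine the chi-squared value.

Expected counts for N = 1597 under a 1:1 ratio (total parts = 2):
  starchy: 1597 × 1/2 = 798.5
  sugary: 1597 × 1/2 = 798.5
χ² = Σ (O − E)² / E
  starchy: (688 − 798.5)² / 798.5 = 15.2915
  sugary: (909 − 798.5)² / 798.5 = 15.2915
χ² = 15.2915 + 15.2915 = 30.583

30.583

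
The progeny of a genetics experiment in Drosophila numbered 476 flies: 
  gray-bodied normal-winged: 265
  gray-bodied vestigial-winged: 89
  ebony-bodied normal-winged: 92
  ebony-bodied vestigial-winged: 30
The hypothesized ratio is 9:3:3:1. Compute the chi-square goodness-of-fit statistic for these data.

0.116

Under the 9:3:3:1 hypothesis (Σ ratio = 16, N = 476):
  gray-bodied normal-winged: 476 × 9/16 = 267.75
  gray-bodied vestigial-winged: 476 × 3/16 = 89.25
  ebony-bodied normal-winged: 476 × 3/16 = 89.25
  ebony-bodied vestigial-winged: 476 × 1/16 = 29.75
χ² = Σ (O − E)² / E
  gray-bodied normal-winged: (265 − 267.75)² / 267.75 = 0.0282
  gray-bodied vestigial-winged: (89 − 89.25)² / 89.25 = 0.0007
  ebony-bodied normal-winged: (92 − 89.25)² / 89.25 = 0.0847
  ebony-bodied vestigial-winged: (30 − 29.75)² / 29.75 = 0.0021
χ² = 0.0282 + 0.0007 + 0.0847 + 0.0021 = 0.1157 ≈ 0.116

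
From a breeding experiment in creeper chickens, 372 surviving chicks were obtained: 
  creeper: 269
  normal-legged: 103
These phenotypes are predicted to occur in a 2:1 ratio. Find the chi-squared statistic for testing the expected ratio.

5.335

Under the 2:1 hypothesis (Σ ratio = 3, N = 372):
  creeper: 372 × 2/3 = 248
  normal-legged: 372 × 1/3 = 124
χ² = Σ (O − E)² / E
  creeper: (269 − 248)² / 248 = 1.7782
  normal-legged: (103 − 124)² / 124 = 3.5565
χ² = 1.7782 + 3.5565 = 5.3347 ≈ 5.335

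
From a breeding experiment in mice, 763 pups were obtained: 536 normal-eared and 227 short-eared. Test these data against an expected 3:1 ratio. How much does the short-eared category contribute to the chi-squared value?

Total ratio parts = 4. Expected numbers out of 763:
  normal-eared: 763 × 3/4 = 572.25
  short-eared: 763 × 1/4 = 190.75
Contribution of short-eared: (227 − 190.75)² / 190.75 = 6.8889

6.889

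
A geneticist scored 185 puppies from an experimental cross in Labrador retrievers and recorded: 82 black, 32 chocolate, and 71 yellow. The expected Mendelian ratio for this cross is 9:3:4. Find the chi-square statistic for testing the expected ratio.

Expected counts for N = 185 under a 9:3:4 ratio (total parts = 16):
  black: 185 × 9/16 = 104.0625
  chocolate: 185 × 3/16 = 34.6875
  yellow: 185 × 4/16 = 46.25
χ² = Σ (O − E)² / E
  black: (82 − 104.0625)² / 104.0625 = 4.6775
  chocolate: (32 − 34.6875)² / 34.6875 = 0.2082
  yellow: (71 − 46.25)² / 46.25 = 13.2446
χ² = 4.6775 + 0.2082 + 13.2446 = 18.1303 ≈ 18.130

18.130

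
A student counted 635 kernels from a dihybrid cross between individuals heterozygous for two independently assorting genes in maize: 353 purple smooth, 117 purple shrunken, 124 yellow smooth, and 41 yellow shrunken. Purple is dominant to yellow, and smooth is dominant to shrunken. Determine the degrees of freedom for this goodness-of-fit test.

3

A dihybrid F₂ with independent assortment and complete dominance at both loci gives a 9:3:3:1 phenotypic ratio.
A goodness-of-fit test with 4 phenotype classes has df = 4 − 1 = 3.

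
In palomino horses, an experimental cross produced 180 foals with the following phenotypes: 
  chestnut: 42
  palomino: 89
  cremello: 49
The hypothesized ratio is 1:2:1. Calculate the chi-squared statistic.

0.567

Total ratio parts = 4. Expected numbers out of 180:
  chestnut: 180 × 1/4 = 45
  palomino: 180 × 2/4 = 90
  cremello: 180 × 1/4 = 45
χ² = Σ (O − E)² / E
  chestnut: (42 − 45)² / 45 = 0.2000
  palomino: (89 − 90)² / 90 = 0.0111
  cremello: (49 − 45)² / 45 = 0.3556
χ² = 0.2000 + 0.0111 + 0.3556 = 0.5667 ≈ 0.567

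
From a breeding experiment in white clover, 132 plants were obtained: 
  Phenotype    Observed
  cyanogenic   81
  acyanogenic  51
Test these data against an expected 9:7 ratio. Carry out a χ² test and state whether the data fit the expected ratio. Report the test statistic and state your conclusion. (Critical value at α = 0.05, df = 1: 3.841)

The 9:7 ratio has 16 parts, so with N = 132 the expected counts are:
  cyanogenic: 132 × 9/16 = 74.25
  acyanogenic: 132 × 7/16 = 57.75
χ² = Σ (O − E)² / E
  cyanogenic: (81 − 74.25)² / 74.25 = 0.6136
  acyanogenic: (51 − 57.75)² / 57.75 = 0.7890
χ² = 0.6136 + 0.7890 = 1.4026 ≈ 1.403
Degrees of freedom = 2 − 1 = 1; critical value at α = 0.05 is 3.841.
Since 1.403 < 3.841, we fail to reject the null hypothesis — the data are consistent with the 9:7 ratio.

1.403; consistent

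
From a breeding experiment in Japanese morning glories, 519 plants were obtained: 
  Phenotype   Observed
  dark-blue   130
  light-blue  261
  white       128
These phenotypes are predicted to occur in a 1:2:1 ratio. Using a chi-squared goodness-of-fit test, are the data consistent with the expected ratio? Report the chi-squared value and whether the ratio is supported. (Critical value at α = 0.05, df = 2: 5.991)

0.033; consistent

The 1:2:1 ratio has 4 parts, so with N = 519 the expected counts are:
  dark-blue: 519 × 1/4 = 129.75
  light-blue: 519 × 2/4 = 259.5
  white: 519 × 1/4 = 129.75
χ² = Σ (O − E)² / E
  dark-blue: (130 − 129.75)² / 129.75 = 0.0005
  light-blue: (261 − 259.5)² / 259.5 = 0.0087
  white: (128 − 129.75)² / 129.75 = 0.0236
χ² = 0.0005 + 0.0087 + 0.0236 = 0.0328 ≈ 0.033
Degrees of freedom = 3 − 1 = 2; critical value at α = 0.05 is 5.991.
Since 0.033 < 5.991, we fail to reject the null hypothesis — the data are consistent with the 1:2:1 ratio.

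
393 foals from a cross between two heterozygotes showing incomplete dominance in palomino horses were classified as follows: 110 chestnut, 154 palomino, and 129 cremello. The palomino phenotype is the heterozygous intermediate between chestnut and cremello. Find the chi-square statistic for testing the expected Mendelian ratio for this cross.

20.221

With incomplete dominance, a heterozygote × heterozygote cross gives a 1:2:1 phenotypic ratio.
Total ratio parts = 4. Expected numbers out of 393:
  chestnut: 393 × 1/4 = 98.25
  palomino: 393 × 2/4 = 196.5
  cremello: 393 × 1/4 = 98.25
χ² = Σ (O − E)² / E
  chestnut: (110 − 98.25)² / 98.25 = 1.4052
  palomino: (154 − 196.5)² / 196.5 = 9.1921
  cremello: (129 − 98.25)² / 98.25 = 9.6240
χ² = 1.4052 + 9.1921 + 9.6240 = 20.2213 ≈ 20.221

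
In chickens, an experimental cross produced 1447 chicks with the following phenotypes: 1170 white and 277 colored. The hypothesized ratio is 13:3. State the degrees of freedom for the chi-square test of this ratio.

A goodness-of-fit test with 2 phenotype classes has df = 2 − 1 = 1.

1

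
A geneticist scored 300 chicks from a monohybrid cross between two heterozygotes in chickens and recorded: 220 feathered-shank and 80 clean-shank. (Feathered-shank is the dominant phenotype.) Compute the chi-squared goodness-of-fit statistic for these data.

For a monohybrid cross between heterozygotes with complete dominance, the expected phenotypic ratio is 3:1.
Total ratio parts = 4. Expected numbers out of 300:
  feathered-shank: 300 × 3/4 = 225
  clean-shank: 300 × 1/4 = 75
χ² = Σ (O − E)² / E
  feathered-shank: (220 − 225)² / 225 = 0.1111
  clean-shank: (80 − 75)² / 75 = 0.3333
χ² = 0.1111 + 0.3333 = 0.4444 ≈ 0.444

0.444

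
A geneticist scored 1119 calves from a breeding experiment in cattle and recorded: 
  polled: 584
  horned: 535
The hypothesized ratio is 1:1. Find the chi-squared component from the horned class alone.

1.073

The 1:1 ratio has 2 parts, so with N = 1119 the expected counts are:
  polled: 1119 × 1/2 = 559.5
  horned: 1119 × 1/2 = 559.5
Contribution of horned: (535 − 559.5)² / 559.5 = 1.0728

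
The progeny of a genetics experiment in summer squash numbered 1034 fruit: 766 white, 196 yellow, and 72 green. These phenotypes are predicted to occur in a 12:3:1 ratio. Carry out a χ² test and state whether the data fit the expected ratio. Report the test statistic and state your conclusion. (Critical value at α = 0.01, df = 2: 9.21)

0.981; consistent

Expected counts for N = 1034 under a 12:3:1 ratio (total parts = 16):
  white: 1034 × 12/16 = 775.5
  yellow: 1034 × 3/16 = 193.875
  green: 1034 × 1/16 = 64.625
χ² = Σ (O − E)² / E
  white: (766 − 775.5)² / 775.5 = 0.1164
  yellow: (196 − 193.875)² / 193.875 = 0.0233
  green: (72 − 64.625)² / 64.625 = 0.8416
χ² = 0.1164 + 0.0233 + 0.8416 = 0.9813 ≈ 0.981
Degrees of freedom = 3 − 1 = 2; critical value at α = 0.01 is 9.21.
Since 0.981 < 9.21, we fail to reject the null hypothesis — the data are consistent with the 12:3:1 ratio.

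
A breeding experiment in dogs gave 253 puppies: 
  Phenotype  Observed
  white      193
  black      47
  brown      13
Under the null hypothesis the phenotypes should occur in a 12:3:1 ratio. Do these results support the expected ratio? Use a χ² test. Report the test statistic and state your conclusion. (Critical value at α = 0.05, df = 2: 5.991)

Expected counts for N = 253 under a 12:3:1 ratio (total parts = 16):
  white: 253 × 12/16 = 189.75
  black: 253 × 3/16 = 47.4375
  brown: 253 × 1/16 = 15.8125
χ² = Σ (O − E)² / E
  white: (193 − 189.75)² / 189.75 = 0.0557
  black: (47 − 47.4375)² / 47.4375 = 0.0040
  brown: (13 − 15.8125)² / 15.8125 = 0.5002
χ² = 0.0557 + 0.0040 + 0.5002 = 0.5599 ≈ 0.560
Degrees of freedom = 3 − 1 = 2; critical value at α = 0.05 is 5.991.
Since 0.560 < 5.991, we fail to reject the null hypothesis — the data are consistent with the 12:3:1 ratio.

0.560; consistent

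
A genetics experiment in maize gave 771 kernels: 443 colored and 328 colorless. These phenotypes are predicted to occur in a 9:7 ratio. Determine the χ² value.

0.457

Total ratio parts = 16. Expected numbers out of 771:
  colored: 771 × 9/16 = 433.6875
  colorless: 771 × 7/16 = 337.3125
χ² = Σ (O − E)² / E
  colored: (443 − 433.6875)² / 433.6875 = 0.2000
  colorless: (328 − 337.3125)² / 337.3125 = 0.2571
χ² = 0.2000 + 0.2571 = 0.4571 ≈ 0.457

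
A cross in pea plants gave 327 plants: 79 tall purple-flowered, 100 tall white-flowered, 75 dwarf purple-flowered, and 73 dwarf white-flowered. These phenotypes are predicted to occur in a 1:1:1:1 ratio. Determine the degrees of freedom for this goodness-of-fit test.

3

A goodness-of-fit test with 4 phenotype classes has df = 4 − 1 = 3.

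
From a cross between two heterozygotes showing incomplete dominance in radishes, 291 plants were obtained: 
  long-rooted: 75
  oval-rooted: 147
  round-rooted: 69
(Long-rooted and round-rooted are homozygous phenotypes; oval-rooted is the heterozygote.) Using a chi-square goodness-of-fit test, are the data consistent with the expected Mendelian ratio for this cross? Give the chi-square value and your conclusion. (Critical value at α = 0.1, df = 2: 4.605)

0.278; consistent

With incomplete dominance, a heterozygote × heterozygote cross gives a 1:2:1 phenotypic ratio.
Under the 1:2:1 hypothesis (Σ ratio = 4, N = 291):
  long-rooted: 291 × 1/4 = 72.75
  oval-rooted: 291 × 2/4 = 145.5
  round-rooted: 291 × 1/4 = 72.75
χ² = Σ (O − E)² / E
  long-rooted: (75 − 72.75)² / 72.75 = 0.0696
  oval-rooted: (147 − 145.5)² / 145.5 = 0.0155
  round-rooted: (69 − 72.75)² / 72.75 = 0.1933
χ² = 0.0696 + 0.0155 + 0.1933 = 0.2784 ≈ 0.278
Degrees of freedom = 3 − 1 = 2; critical value at α = 0.1 is 4.605.
Since 0.278 < 4.605, we fail to reject the null hypothesis — the data are consistent with the 1:2:1 ratio.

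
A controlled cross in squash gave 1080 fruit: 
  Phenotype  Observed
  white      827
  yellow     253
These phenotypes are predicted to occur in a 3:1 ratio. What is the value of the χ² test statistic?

1.427

The 3:1 ratio has 4 parts, so with N = 1080 the expected counts are:
  white: 1080 × 3/4 = 810
  yellow: 1080 × 1/4 = 270
χ² = Σ (O − E)² / E
  white: (827 − 810)² / 810 = 0.3568
  yellow: (253 − 270)² / 270 = 1.0704
χ² = 0.3568 + 1.0704 = 1.4272 ≈ 1.427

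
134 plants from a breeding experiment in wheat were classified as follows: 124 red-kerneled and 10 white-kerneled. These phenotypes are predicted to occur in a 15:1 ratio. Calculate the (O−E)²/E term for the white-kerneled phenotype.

Total ratio parts = 16. Expected numbers out of 134:
  red-kerneled: 134 × 15/16 = 125.625
  white-kerneled: 134 × 1/16 = 8.375
Contribution of white-kerneled: (10 − 8.375)² / 8.375 = 0.3153

0.315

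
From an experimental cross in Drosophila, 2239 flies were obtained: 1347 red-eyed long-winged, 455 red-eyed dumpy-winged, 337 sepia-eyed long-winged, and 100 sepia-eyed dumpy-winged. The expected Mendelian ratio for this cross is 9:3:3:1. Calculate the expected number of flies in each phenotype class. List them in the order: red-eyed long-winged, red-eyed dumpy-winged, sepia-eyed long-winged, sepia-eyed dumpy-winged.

The 9:3:3:1 ratio has 16 parts, so with N = 2239 the expected counts are:
  red-eyed long-winged: 2239 × 9/16 = 1259.4375
  red-eyed dumpy-winged: 2239 × 3/16 = 419.8125
  sepia-eyed long-winged: 2239 × 3/16 = 419.8125
  sepia-eyed dumpy-winged: 2239 × 1/16 = 139.9375

1259.4375, 419.8125, 419.8125, 139.9375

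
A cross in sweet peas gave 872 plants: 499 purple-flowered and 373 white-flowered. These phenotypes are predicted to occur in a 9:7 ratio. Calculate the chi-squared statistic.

Total ratio parts = 16. Expected numbers out of 872:
  purple-flowered: 872 × 9/16 = 490.5
  white-flowered: 872 × 7/16 = 381.5
χ² = Σ (O − E)² / E
  purple-flowered: (499 − 490.5)² / 490.5 = 0.1473
  white-flowered: (373 − 381.5)² / 381.5 = 0.1894
χ² = 0.1473 + 0.1894 = 0.3367 ≈ 0.337

0.337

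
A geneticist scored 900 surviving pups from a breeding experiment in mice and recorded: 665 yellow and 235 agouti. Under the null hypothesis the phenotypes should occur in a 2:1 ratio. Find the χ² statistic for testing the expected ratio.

The 2:1 ratio has 3 parts, so with N = 900 the expected counts are:
  yellow: 900 × 2/3 = 600
  agouti: 900 × 1/3 = 300
χ² = Σ (O − E)² / E
  yellow: (665 − 600)² / 600 = 7.0417
  agouti: (235 − 300)² / 300 = 14.0833
χ² = 7.0417 + 14.0833 = 21.125

21.125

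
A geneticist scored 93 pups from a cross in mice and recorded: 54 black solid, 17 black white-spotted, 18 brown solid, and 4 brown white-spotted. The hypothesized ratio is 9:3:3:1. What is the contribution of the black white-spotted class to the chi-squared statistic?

Total ratio parts = 16. Expected numbers out of 93:
  black solid: 93 × 9/16 = 52.3125
  black white-spotted: 93 × 3/16 = 17.4375
  brown solid: 93 × 3/16 = 17.4375
  brown white-spotted: 93 × 1/16 = 5.8125
Contribution of black white-spotted: (17 − 17.4375)² / 17.4375 = 0.0110

0.011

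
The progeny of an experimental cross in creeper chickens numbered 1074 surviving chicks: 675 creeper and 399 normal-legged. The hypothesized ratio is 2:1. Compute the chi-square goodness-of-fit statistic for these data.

Total ratio parts = 3. Expected numbers out of 1074:
  creeper: 1074 × 2/3 = 716
  normal-legged: 1074 × 1/3 = 358
χ² = Σ (O − E)² / E
  creeper: (675 − 716)² / 716 = 2.3478
  normal-legged: (399 − 358)² / 358 = 4.6955
χ² = 2.3478 + 4.6955 = 7.0433 ≈ 7.043

7.043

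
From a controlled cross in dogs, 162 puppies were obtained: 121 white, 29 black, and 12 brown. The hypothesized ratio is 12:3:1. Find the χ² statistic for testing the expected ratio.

Under the 12:3:1 hypothesis (Σ ratio = 16, N = 162):
  white: 162 × 12/16 = 121.5
  black: 162 × 3/16 = 30.375
  brown: 162 × 1/16 = 10.125
χ² = Σ (O − E)² / E
  white: (121 − 121.5)² / 121.5 = 0.0021
  black: (29 − 30.375)² / 30.375 = 0.0622
  brown: (12 − 10.125)² / 10.125 = 0.3472
χ² = 0.0021 + 0.0622 + 0.3472 = 0.4115 ≈ 0.412

0.412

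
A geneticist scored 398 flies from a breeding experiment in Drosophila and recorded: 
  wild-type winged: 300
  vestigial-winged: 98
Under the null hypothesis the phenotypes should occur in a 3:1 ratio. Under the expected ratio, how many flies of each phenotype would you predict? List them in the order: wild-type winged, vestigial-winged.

Under the 3:1 hypothesis (Σ ratio = 4, N = 398):
  wild-type winged: 398 × 3/4 = 298.5
  vestigial-winged: 398 × 1/4 = 99.5

298.5, 99.5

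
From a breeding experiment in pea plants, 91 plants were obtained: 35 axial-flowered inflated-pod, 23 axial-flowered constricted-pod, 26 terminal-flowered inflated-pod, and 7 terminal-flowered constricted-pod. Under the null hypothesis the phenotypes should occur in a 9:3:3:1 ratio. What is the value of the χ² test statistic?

12.170

The 9:3:3:1 ratio has 16 parts, so with N = 91 the expected counts are:
  axial-flowered inflated-pod: 91 × 9/16 = 51.1875
  axial-flowered constricted-pod: 91 × 3/16 = 17.0625
  terminal-flowered inflated-pod: 91 × 3/16 = 17.0625
  terminal-flowered constricted-pod: 91 × 1/16 = 5.6875
χ² = Σ (O − E)² / E
  axial-flowered inflated-pod: (35 − 51.1875)² / 51.1875 = 5.1191
  axial-flowered constricted-pod: (23 − 17.0625)² / 17.0625 = 2.0662
  terminal-flowered inflated-pod: (26 − 17.0625)² / 17.0625 = 4.6815
  terminal-flowered constricted-pod: (7 − 5.6875)² / 5.6875 = 0.3029
χ² = 5.1191 + 2.0662 + 4.6815 + 0.3029 = 12.1697 ≈ 12.170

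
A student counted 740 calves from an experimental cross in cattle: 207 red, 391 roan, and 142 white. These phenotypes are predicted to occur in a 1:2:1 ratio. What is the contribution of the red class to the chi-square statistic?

2.616

The 1:2:1 ratio has 4 parts, so with N = 740 the expected counts are:
  red: 740 × 1/4 = 185
  roan: 740 × 2/4 = 370
  white: 740 × 1/4 = 185
Contribution of red: (207 − 185)² / 185 = 2.6162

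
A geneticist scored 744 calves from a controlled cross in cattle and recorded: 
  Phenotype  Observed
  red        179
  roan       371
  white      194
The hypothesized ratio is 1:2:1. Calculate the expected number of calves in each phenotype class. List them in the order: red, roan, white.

186, 372, 186

Under the 1:2:1 hypothesis (Σ ratio = 4, N = 744):
  red: 744 × 1/4 = 186
  roan: 744 × 2/4 = 372
  white: 744 × 1/4 = 186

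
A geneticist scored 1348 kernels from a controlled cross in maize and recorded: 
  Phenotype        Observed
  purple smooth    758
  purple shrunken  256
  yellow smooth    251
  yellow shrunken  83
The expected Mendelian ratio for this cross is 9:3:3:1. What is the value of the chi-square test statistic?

Under the 9:3:3:1 hypothesis (Σ ratio = 16, N = 1348):
  purple smooth: 1348 × 9/16 = 758.25
  purple shrunken: 1348 × 3/16 = 252.75
  yellow smooth: 1348 × 3/16 = 252.75
  yellow shrunken: 1348 × 1/16 = 84.25
χ² = Σ (O − E)² / E
  purple smooth: (758 − 758.25)² / 758.25 = 0.0001
  purple shrunken: (256 − 252.75)² / 252.75 = 0.0418
  yellow smooth: (251 − 252.75)² / 252.75 = 0.0121
  yellow shrunken: (83 − 84.25)² / 84.25 = 0.0185
χ² = 0.0001 + 0.0418 + 0.0121 + 0.0185 = 0.0725 ≈ 0.073

0.073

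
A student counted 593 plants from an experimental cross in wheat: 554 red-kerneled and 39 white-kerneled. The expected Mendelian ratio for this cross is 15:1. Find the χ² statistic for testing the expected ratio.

0.108

Expected counts for N = 593 under a 15:1 ratio (total parts = 16):
  red-kerneled: 593 × 15/16 = 555.9375
  white-kerneled: 593 × 1/16 = 37.0625
χ² = Σ (O − E)² / E
  red-kerneled: (554 − 555.9375)² / 555.9375 = 0.0068
  white-kerneled: (39 − 37.0625)² / 37.0625 = 0.1013
χ² = 0.0068 + 0.1013 = 0.1081 ≈ 0.108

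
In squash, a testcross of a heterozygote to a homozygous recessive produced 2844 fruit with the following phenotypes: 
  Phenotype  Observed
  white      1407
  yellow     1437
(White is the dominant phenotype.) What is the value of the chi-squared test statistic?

A testcross of a heterozygote (Aa × aa) gives a 1:1 phenotypic ratio.
Under the 1:1 hypothesis (Σ ratio = 2, N = 2844):
  white: 2844 × 1/2 = 1422
  yellow: 2844 × 1/2 = 1422
χ² = Σ (O − E)² / E
  white: (1407 − 1422)² / 1422 = 0.1582
  yellow: (1437 − 1422)² / 1422 = 0.1582
χ² = 0.1582 + 0.1582 = 0.3164 ≈ 0.316

0.316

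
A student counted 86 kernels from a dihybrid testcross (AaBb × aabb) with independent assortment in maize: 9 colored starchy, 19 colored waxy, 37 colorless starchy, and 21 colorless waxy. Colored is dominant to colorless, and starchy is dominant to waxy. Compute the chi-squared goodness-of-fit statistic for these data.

18.744

A dihybrid testcross with independent assortment gives a 1:1:1:1 ratio.
Under the 1:1:1:1 hypothesis (Σ ratio = 4, N = 86):
  colored starchy: 86 × 1/4 = 21.5
  colored waxy: 86 × 1/4 = 21.5
  colorless starchy: 86 × 1/4 = 21.5
  colorless waxy: 86 × 1/4 = 21.5
χ² = Σ (O − E)² / E
  colored starchy: (9 − 21.5)² / 21.5 = 7.2674
  colored waxy: (19 − 21.5)² / 21.5 = 0.2907
  colorless starchy: (37 − 21.5)² / 21.5 = 11.1744
  colorless waxy: (21 − 21.5)² / 21.5 = 0.0116
χ² = 7.2674 + 0.2907 + 11.1744 + 0.0116 = 18.7441 ≈ 18.744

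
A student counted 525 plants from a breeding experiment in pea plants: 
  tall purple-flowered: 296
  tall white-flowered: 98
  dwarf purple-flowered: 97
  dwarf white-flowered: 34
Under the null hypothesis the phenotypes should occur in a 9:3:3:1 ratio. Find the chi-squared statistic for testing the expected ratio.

Under the 9:3:3:1 hypothesis (Σ ratio = 16, N = 525):
  tall purple-flowered: 525 × 9/16 = 295.3125
  tall white-flowered: 525 × 3/16 = 98.4375
  dwarf purple-flowered: 525 × 3/16 = 98.4375
  dwarf white-flowered: 525 × 1/16 = 32.8125
χ² = Σ (O − E)² / E
  tall purple-flowered: (296 − 295.3125)² / 295.3125 = 0.0016
  tall white-flowered: (98 − 98.4375)² / 98.4375 = 0.0019
  dwarf purple-flowered: (97 − 98.4375)² / 98.4375 = 0.0210
  dwarf white-flowered: (34 − 32.8125)² / 32.8125 = 0.0430
χ² = 0.0016 + 0.0019 + 0.0210 + 0.0430 = 0.0675 ≈ 0.068

0.068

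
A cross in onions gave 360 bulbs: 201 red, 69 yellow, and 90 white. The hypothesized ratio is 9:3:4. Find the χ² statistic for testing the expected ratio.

Total ratio parts = 16. Expected numbers out of 360:
  red: 360 × 9/16 = 202.5
  yellow: 360 × 3/16 = 67.5
  white: 360 × 4/16 = 90
χ² = Σ (O − E)² / E
  red: (201 − 202.5)² / 202.5 = 0.0111
  yellow: (69 − 67.5)² / 67.5 = 0.0333
  white: (90 − 90)² / 90 = 0.0000
χ² = 0.0111 + 0.0333 + 0.0000 = 0.0444 ≈ 0.044

0.044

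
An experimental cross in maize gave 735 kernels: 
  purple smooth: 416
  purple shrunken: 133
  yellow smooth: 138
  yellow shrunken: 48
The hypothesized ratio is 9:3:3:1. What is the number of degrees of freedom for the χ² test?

A goodness-of-fit test with 4 phenotype classes has df = 4 − 1 = 3.

3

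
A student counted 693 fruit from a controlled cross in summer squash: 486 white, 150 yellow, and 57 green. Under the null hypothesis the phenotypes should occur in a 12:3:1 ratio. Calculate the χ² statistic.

9.615

Total ratio parts = 16. Expected numbers out of 693:
  white: 693 × 12/16 = 519.75
  yellow: 693 × 3/16 = 129.9375
  green: 693 × 1/16 = 43.3125
χ² = Σ (O − E)² / E
  white: (486 − 519.75)² / 519.75 = 2.1916
  yellow: (150 − 129.9375)² / 129.9375 = 3.0977
  green: (57 − 43.3125)² / 43.3125 = 4.3255
χ² = 2.1916 + 3.0977 + 4.3255 = 9.6148 ≈ 9.615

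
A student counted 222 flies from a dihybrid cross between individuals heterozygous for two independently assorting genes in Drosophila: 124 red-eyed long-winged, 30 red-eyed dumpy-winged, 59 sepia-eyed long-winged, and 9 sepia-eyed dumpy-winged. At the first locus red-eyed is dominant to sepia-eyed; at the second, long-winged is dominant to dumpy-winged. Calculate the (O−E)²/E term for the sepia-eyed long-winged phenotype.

A dihybrid F₂ with independent assortment and complete dominance at both loci gives a 9:3:3:1 phenotypic ratio.
Expected counts for N = 222 under a 9:3:3:1 ratio (total parts = 16):
  red-eyed long-winged: 222 × 9/16 = 124.875
  red-eyed dumpy-winged: 222 × 3/16 = 41.625
  sepia-eyed long-winged: 222 × 3/16 = 41.625
  sepia-eyed dumpy-winged: 222 × 1/16 = 13.875
Contribution of sepia-eyed long-winged: (59 − 41.625)² / 41.625 = 7.2526

7.253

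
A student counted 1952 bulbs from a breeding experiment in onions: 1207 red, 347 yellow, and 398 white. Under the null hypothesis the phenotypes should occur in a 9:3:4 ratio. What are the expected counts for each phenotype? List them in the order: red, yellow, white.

Total ratio parts = 16. Expected numbers out of 1952:
  red: 1952 × 9/16 = 1098
  yellow: 1952 × 3/16 = 366
  white: 1952 × 4/16 = 488

1098, 366, 488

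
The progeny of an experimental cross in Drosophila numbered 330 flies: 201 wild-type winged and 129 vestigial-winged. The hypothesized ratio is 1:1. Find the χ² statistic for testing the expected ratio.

15.709

The 1:1 ratio has 2 parts, so with N = 330 the expected counts are:
  wild-type winged: 330 × 1/2 = 165
  vestigial-winged: 330 × 1/2 = 165
χ² = Σ (O − E)² / E
  wild-type winged: (201 − 165)² / 165 = 7.8545
  vestigial-winged: (129 − 165)² / 165 = 7.8545
χ² = 7.8545 + 7.8545 = 15.709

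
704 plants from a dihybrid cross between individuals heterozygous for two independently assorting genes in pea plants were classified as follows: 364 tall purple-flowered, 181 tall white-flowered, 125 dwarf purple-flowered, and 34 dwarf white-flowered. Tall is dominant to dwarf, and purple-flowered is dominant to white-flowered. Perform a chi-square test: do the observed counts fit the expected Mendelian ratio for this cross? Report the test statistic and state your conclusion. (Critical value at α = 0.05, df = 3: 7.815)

23.419; not consistent

A dihybrid F₂ with independent assortment and complete dominance at both loci gives a 9:3:3:1 phenotypic ratio.
The 9:3:3:1 ratio has 16 parts, so with N = 704 the expected counts are:
  tall purple-flowered: 704 × 9/16 = 396
  tall white-flowered: 704 × 3/16 = 132
  dwarf purple-flowered: 704 × 3/16 = 132
  dwarf white-flowered: 704 × 1/16 = 44
χ² = Σ (O − E)² / E
  tall purple-flowered: (364 − 396)² / 396 = 2.5859
  tall white-flowered: (181 − 132)² / 132 = 18.1894
  dwarf purple-flowered: (125 − 132)² / 132 = 0.3712
  dwarf white-flowered: (34 − 44)² / 44 = 2.2727
χ² = 2.5859 + 18.1894 + 0.3712 + 2.2727 = 23.4192 ≈ 23.419
Degrees of freedom = 4 − 1 = 3; critical value at α = 0.05 is 7.815.
Since 23.419 > 7.815, we reject the null hypothesis — the data do not fit the 9:3:3:1 ratio.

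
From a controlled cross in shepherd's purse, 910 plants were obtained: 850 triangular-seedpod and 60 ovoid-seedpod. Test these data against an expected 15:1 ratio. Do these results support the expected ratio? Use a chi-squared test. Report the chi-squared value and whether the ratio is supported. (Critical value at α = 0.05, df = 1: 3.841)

0.183; consistent

Expected counts for N = 910 under a 15:1 ratio (total parts = 16):
  triangular-seedpod: 910 × 15/16 = 853.125
  ovoid-seedpod: 910 × 1/16 = 56.875
χ² = Σ (O − E)² / E
  triangular-seedpod: (850 − 853.125)² / 853.125 = 0.0114
  ovoid-seedpod: (60 − 56.875)² / 56.875 = 0.1717
χ² = 0.0114 + 0.1717 = 0.1831 ≈ 0.183
Degrees of freedom = 2 − 1 = 1; critical value at α = 0.05 is 3.841.
Since 0.183 < 3.841, we fail to reject the null hypothesis — the data are consistent with the 15:1 ratio.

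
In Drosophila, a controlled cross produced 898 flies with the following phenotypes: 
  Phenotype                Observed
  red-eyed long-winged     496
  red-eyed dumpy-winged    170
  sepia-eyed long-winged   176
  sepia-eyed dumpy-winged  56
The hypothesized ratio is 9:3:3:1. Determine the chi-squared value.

Under the 9:3:3:1 hypothesis (Σ ratio = 16, N = 898):
  red-eyed long-winged: 898 × 9/16 = 505.125
  red-eyed dumpy-winged: 898 × 3/16 = 168.375
  sepia-eyed long-winged: 898 × 3/16 = 168.375
  sepia-eyed dumpy-winged: 898 × 1/16 = 56.125
χ² = Σ (O − E)² / E
  red-eyed long-winged: (496 − 505.125)² / 505.125 = 0.1648
  red-eyed dumpy-winged: (170 − 168.375)² / 168.375 = 0.0157
  sepia-eyed long-winged: (176 − 168.375)² / 168.375 = 0.3453
  sepia-eyed dumpy-winged: (56 − 56.125)² / 56.125 = 0.0003
χ² = 0.1648 + 0.0157 + 0.3453 + 0.0003 = 0.5261 ≈ 0.526

0.526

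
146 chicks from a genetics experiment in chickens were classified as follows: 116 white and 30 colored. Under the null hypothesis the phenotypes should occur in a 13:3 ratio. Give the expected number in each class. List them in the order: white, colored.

The 13:3 ratio has 16 parts, so with N = 146 the expected counts are:
  white: 146 × 13/16 = 118.625
  colored: 146 × 3/16 = 27.375

118.625, 27.375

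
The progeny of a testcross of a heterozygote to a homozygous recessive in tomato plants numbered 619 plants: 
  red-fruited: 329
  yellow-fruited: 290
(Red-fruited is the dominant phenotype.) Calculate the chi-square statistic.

2.457

A testcross of a heterozygote (Aa × aa) gives a 1:1 phenotypic ratio.
Total ratio parts = 2. Expected numbers out of 619:
  red-fruited: 619 × 1/2 = 309.5
  yellow-fruited: 619 × 1/2 = 309.5
χ² = Σ (O − E)² / E
  red-fruited: (329 − 309.5)² / 309.5 = 1.2286
  yellow-fruited: (290 − 309.5)² / 309.5 = 1.2286
χ² = 1.2286 + 1.2286 = 2.4572 ≈ 2.457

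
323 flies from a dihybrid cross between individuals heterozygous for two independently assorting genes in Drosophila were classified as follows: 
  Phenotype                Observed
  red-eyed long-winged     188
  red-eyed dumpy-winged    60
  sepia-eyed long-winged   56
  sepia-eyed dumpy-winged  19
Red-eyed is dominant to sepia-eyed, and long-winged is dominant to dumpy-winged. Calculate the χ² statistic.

0.638

A dihybrid F₂ with independent assortment and complete dominance at both loci gives a 9:3:3:1 phenotypic ratio.
The 9:3:3:1 ratio has 16 parts, so with N = 323 the expected counts are:
  red-eyed long-winged: 323 × 9/16 = 181.6875
  red-eyed dumpy-winged: 323 × 3/16 = 60.5625
  sepia-eyed long-winged: 323 × 3/16 = 60.5625
  sepia-eyed dumpy-winged: 323 × 1/16 = 20.1875
χ² = Σ (O − E)² / E
  red-eyed long-winged: (188 − 181.6875)² / 181.6875 = 0.2193
  red-eyed dumpy-winged: (60 − 60.5625)² / 60.5625 = 0.0052
  sepia-eyed long-winged: (56 − 60.5625)² / 60.5625 = 0.3437
  sepia-eyed dumpy-winged: (19 − 20.1875)² / 20.1875 = 0.0699
χ² = 0.2193 + 0.0052 + 0.3437 + 0.0699 = 0.6381 ≈ 0.638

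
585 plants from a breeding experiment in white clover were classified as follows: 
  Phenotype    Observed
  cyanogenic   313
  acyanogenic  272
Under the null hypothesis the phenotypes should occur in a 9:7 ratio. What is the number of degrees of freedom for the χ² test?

1

A goodness-of-fit test with 2 phenotype classes has df = 2 − 1 = 1.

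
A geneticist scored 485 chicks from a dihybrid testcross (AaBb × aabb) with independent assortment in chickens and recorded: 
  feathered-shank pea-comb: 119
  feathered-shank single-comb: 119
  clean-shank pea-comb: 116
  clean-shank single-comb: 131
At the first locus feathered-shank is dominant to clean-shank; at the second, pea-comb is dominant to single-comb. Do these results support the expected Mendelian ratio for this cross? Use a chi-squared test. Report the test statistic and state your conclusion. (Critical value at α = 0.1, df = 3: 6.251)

A dihybrid testcross with independent assortment gives a 1:1:1:1 ratio.
Total ratio parts = 4. Expected numbers out of 485:
  feathered-shank pea-comb: 485 × 1/4 = 121.25
  feathered-shank single-comb: 485 × 1/4 = 121.25
  clean-shank pea-comb: 485 × 1/4 = 121.25
  clean-shank single-comb: 485 × 1/4 = 121.25
χ² = Σ (O − E)² / E
  feathered-shank pea-comb: (119 − 121.25)² / 121.25 = 0.0418
  feathered-shank single-comb: (119 − 121.25)² / 121.25 = 0.0418
  clean-shank pea-comb: (116 − 121.25)² / 121.25 = 0.2273
  clean-shank single-comb: (131 − 121.25)² / 121.25 = 0.7840
χ² = 0.0418 + 0.0418 + 0.2273 + 0.7840 = 1.0949 ≈ 1.095
Degrees of freedom = 4 − 1 = 3; critical value at α = 0.1 is 6.251.
Since 1.095 < 6.251, we fail to reject the null hypothesis — the data are consistent with the 1:1:1:1 ratio.

1.095; consistent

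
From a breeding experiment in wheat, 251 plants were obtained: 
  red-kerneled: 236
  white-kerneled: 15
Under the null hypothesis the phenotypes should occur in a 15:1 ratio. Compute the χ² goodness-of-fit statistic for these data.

The 15:1 ratio has 16 parts, so with N = 251 the expected counts are:
  red-kerneled: 251 × 15/16 = 235.3125
  white-kerneled: 251 × 1/16 = 15.6875
χ² = Σ (O − E)² / E
  red-kerneled: (236 − 235.3125)² / 235.3125 = 0.0020
  white-kerneled: (15 − 15.6875)² / 15.6875 = 0.0301
χ² = 0.0020 + 0.0301 = 0.0321 ≈ 0.032

0.032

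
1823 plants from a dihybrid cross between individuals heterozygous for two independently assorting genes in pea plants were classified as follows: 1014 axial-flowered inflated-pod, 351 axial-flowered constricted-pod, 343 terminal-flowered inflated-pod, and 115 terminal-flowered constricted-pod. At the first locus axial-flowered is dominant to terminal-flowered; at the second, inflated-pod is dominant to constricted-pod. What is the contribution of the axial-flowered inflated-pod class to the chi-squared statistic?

A dihybrid F₂ with independent assortment and complete dominance at both loci gives a 9:3:3:1 phenotypic ratio.
The 9:3:3:1 ratio has 16 parts, so with N = 1823 the expected counts are:
  axial-flowered inflated-pod: 1823 × 9/16 = 1025.4375
  axial-flowered constricted-pod: 1823 × 3/16 = 341.8125
  terminal-flowered inflated-pod: 1823 × 3/16 = 341.8125
  terminal-flowered constricted-pod: 1823 × 1/16 = 113.9375
Contribution of axial-flowered inflated-pod: (1014 − 1025.4375)² / 1025.4375 = 0.1276

0.128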